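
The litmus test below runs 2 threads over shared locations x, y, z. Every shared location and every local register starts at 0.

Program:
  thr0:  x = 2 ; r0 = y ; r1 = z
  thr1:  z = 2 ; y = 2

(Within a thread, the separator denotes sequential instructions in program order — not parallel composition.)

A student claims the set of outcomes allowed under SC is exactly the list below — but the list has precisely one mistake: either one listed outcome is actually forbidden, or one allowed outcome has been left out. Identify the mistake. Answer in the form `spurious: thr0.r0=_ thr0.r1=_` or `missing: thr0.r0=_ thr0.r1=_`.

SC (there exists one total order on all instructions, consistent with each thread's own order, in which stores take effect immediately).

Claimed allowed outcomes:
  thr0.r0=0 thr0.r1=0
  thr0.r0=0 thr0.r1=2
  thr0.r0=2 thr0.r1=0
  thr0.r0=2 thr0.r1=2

outcome vector order: (thr0.r0,thr0.r1)
under SC → 00 02 22
claimed∖SC = {20}

spurious: thr0.r0=2 thr0.r1=0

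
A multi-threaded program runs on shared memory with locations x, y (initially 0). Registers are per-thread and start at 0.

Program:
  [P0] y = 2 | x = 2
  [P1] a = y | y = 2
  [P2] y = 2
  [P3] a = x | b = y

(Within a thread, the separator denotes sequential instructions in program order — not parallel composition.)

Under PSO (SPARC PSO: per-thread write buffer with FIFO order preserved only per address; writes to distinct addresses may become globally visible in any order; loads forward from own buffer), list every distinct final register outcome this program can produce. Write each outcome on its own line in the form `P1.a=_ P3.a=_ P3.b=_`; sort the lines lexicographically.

outcome vector order: (P1.a,P3.a,P3.b)
|PSO outcomes| = 8

P1.a=0 P3.a=0 P3.b=0
P1.a=0 P3.a=0 P3.b=2
P1.a=0 P3.a=2 P3.b=0
P1.a=0 P3.a=2 P3.b=2
P1.a=2 P3.a=0 P3.b=0
P1.a=2 P3.a=0 P3.b=2
P1.a=2 P3.a=2 P3.b=0
P1.a=2 P3.a=2 P3.b=2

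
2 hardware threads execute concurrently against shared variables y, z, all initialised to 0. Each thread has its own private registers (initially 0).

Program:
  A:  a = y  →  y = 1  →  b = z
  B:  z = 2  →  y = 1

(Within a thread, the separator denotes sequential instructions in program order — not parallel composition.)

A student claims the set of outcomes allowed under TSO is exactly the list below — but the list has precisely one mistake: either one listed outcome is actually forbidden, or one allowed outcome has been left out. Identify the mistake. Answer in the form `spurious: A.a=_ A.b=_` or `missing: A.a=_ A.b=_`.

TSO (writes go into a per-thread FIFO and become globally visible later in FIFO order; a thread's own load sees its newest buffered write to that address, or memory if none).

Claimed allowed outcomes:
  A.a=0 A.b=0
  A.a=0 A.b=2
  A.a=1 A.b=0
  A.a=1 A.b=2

outcome vector order: (A.a,A.b)
TSO: 3 outcomes — {00 02 12}
claimed∖TSO = {10}

spurious: A.a=1 A.b=0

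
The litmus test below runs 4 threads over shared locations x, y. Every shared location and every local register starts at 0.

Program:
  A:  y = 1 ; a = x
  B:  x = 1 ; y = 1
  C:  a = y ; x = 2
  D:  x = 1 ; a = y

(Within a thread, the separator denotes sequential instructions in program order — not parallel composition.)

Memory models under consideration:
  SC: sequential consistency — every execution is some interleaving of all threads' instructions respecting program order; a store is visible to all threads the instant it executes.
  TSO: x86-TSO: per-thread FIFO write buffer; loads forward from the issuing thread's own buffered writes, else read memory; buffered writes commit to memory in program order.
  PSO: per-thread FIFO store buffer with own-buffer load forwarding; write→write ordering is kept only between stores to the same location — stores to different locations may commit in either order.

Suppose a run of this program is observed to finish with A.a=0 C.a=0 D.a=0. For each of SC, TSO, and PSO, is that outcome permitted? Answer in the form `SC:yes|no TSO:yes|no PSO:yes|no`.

outcome vector order: (A.a,C.a,D.a)
[SC] allowed = {001, 011, 100, 101, 110, 111, 200, 201, 210, 211}
[TSO] allowed = {000, 001, 010, 011, 100, 101, 110, 111, 200, 201, 210, 211}
[PSO] allowed = {000, 001, 010, 011, 100, 101, 110, 111, 200, 201, 210, 211}
target 000 ∈ {TSO,PSO}

SC:no TSO:yes PSO:yes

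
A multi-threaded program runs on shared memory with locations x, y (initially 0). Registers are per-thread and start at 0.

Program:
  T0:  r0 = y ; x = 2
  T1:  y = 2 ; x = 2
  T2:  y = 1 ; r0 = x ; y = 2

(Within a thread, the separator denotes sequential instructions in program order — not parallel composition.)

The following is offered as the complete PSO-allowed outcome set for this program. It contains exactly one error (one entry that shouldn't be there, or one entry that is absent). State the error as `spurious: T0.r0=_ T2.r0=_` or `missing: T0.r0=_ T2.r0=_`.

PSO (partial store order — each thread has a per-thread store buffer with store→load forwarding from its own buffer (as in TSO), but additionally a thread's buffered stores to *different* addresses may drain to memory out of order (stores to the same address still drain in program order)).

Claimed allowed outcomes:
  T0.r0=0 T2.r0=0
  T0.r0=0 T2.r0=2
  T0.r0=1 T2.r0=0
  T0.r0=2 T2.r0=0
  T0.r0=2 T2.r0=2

outcome vector order: (T0.r0,T2.r0)
under PSO → 0/0 0/2 1/0 1/2 2/0 2/2
PSO∖claimed = {1/2}

missing: T0.r0=1 T2.r0=2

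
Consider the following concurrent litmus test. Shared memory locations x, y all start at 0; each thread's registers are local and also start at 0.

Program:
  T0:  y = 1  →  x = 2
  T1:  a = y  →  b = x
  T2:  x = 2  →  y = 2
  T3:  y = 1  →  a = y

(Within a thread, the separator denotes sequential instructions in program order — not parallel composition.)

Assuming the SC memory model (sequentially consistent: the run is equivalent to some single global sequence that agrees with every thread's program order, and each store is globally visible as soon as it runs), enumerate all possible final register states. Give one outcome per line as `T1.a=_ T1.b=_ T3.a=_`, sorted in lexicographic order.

T1.a=0 T1.b=0 T3.a=1
T1.a=0 T1.b=0 T3.a=2
T1.a=0 T1.b=2 T3.a=1
T1.a=0 T1.b=2 T3.a=2
T1.a=1 T1.b=0 T3.a=1
T1.a=1 T1.b=0 T3.a=2
T1.a=1 T1.b=2 T3.a=1
T1.a=1 T1.b=2 T3.a=2
T1.a=2 T1.b=2 T3.a=1
T1.a=2 T1.b=2 T3.a=2

outcome vector order: (T1.a,T1.b,T3.a)
|SC outcomes| = 10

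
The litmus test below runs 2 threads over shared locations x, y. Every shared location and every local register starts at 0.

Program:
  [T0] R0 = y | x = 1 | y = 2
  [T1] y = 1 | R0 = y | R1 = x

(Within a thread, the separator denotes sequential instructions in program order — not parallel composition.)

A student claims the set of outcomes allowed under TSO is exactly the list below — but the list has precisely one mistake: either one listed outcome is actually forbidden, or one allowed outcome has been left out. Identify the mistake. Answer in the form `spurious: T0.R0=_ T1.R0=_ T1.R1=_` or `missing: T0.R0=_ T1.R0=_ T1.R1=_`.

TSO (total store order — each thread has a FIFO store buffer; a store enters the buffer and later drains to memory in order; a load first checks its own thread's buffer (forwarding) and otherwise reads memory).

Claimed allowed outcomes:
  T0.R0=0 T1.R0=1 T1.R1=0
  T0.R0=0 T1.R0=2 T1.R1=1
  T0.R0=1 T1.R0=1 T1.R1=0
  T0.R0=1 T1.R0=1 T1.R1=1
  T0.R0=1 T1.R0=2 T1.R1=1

outcome vector order: (T0.R0,T1.R0,T1.R1)
[TSO] allowed = {(0,1,0), (0,1,1), (0,2,1), (1,1,0), (1,1,1), (1,2,1)}
TSO∖claimed = {(0,1,1)}

missing: T0.R0=0 T1.R0=1 T1.R1=1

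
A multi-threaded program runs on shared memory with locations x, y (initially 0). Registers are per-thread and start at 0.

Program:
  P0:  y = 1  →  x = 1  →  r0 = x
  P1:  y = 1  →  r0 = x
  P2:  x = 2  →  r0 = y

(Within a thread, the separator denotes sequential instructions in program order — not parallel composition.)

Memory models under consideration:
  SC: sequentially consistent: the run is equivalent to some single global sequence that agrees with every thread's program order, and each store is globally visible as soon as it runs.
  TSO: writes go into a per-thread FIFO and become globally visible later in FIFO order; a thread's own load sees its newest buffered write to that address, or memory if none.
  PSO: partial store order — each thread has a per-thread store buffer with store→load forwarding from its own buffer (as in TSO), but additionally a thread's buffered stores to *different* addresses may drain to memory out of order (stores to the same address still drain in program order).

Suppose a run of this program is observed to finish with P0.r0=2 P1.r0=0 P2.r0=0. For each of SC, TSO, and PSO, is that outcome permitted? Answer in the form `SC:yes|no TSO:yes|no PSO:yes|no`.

outcome vector order: (P0.r0,P1.r0,P2.r0)
under SC → 1/0/1; 1/1/0; 1/1/1; 1/2/0; 1/2/1; 2/0/1; 2/1/1; 2/2/1
under TSO → 1/0/0; 1/0/1; 1/1/0; 1/1/1; 1/2/0; 1/2/1; 2/0/0; 2/0/1; 2/1/0; 2/1/1; 2/2/0; 2/2/1
under PSO → 1/0/0; 1/0/1; 1/1/0; 1/1/1; 1/2/0; 1/2/1; 2/0/0; 2/0/1; 2/1/0; 2/1/1; 2/2/0; 2/2/1
target 2/0/0 ∈ {TSO,PSO}

SC:no TSO:yes PSO:yes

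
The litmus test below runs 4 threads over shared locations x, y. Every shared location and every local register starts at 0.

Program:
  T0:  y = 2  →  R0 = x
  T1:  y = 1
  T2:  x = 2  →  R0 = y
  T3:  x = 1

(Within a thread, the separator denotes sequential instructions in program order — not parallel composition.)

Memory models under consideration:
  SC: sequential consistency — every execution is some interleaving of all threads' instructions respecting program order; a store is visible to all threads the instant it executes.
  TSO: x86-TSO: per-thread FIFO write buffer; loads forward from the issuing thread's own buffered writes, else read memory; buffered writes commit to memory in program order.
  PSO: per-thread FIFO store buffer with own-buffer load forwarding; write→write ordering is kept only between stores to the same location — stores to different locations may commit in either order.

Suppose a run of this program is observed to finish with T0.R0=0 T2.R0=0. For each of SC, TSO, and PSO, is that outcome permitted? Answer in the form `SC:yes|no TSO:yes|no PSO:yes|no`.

outcome vector order: (T0.R0,T2.R0)
under SC → <0 1> <0 2> <1 0> <1 1> <1 2> <2 0> <2 1> <2 2>
under TSO → <0 0> <0 1> <0 2> <1 0> <1 1> <1 2> <2 0> <2 1> <2 2>
under PSO → <0 0> <0 1> <0 2> <1 0> <1 1> <1 2> <2 0> <2 1> <2 2>
target <0 0> ∈ {TSO,PSO}

SC:no TSO:yes PSO:yes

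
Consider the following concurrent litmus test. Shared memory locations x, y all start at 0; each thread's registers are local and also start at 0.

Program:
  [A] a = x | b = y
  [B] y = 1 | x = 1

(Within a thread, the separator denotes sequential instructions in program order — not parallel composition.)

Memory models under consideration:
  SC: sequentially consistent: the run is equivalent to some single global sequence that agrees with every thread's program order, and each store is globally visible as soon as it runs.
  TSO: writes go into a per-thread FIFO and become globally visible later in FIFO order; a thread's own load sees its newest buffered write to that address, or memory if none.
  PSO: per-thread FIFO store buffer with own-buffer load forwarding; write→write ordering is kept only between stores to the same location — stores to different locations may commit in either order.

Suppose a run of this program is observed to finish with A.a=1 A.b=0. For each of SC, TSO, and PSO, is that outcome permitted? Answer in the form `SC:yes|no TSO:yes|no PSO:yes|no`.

SC:no TSO:no PSO:yes

outcome vector order: (A.a,A.b)
SC (3): (0,0), (0,1), (1,1)
TSO (3): (0,0), (0,1), (1,1)
PSO (4): (0,0), (0,1), (1,0), (1,1)
target (1,0) ∈ {PSO}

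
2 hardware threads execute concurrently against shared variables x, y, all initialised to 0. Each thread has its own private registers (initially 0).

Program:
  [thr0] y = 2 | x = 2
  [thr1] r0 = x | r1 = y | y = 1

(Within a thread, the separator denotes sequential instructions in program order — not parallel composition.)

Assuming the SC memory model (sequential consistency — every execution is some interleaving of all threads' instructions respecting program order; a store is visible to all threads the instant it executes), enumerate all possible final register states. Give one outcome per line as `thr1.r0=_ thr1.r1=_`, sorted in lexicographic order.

thr1.r0=0 thr1.r1=0
thr1.r0=0 thr1.r1=2
thr1.r0=2 thr1.r1=2

outcome vector order: (thr1.r0,thr1.r1)
|SC outcomes| = 3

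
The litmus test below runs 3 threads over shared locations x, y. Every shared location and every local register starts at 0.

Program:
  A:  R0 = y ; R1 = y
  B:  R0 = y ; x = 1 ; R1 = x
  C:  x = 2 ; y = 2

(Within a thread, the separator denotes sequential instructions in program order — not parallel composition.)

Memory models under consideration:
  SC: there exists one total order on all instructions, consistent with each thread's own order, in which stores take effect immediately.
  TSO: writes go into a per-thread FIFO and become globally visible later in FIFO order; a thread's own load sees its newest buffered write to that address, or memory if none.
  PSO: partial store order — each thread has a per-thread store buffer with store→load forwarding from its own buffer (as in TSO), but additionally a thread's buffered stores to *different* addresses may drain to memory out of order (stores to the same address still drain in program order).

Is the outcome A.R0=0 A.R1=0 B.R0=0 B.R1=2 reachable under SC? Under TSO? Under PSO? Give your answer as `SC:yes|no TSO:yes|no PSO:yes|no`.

outcome vector order: (A.R0,A.R1,B.R0,B.R1)
[SC] allowed = {(0,0,0,1); (0,0,0,2); (0,0,2,1); (0,2,0,1); (0,2,0,2); (0,2,2,1); (2,2,0,1); (2,2,0,2); (2,2,2,1)}
[TSO] allowed = {(0,0,0,1); (0,0,0,2); (0,0,2,1); (0,2,0,1); (0,2,0,2); (0,2,2,1); (2,2,0,1); (2,2,0,2); (2,2,2,1)}
[PSO] allowed = {(0,0,0,1); (0,0,0,2); (0,0,2,1); (0,0,2,2); (0,2,0,1); (0,2,0,2); (0,2,2,1); (0,2,2,2); (2,2,0,1); (2,2,0,2); (2,2,2,1); (2,2,2,2)}
target (0,0,0,2) ∈ {SC,TSO,PSO}

SC:yes TSO:yes PSO:yes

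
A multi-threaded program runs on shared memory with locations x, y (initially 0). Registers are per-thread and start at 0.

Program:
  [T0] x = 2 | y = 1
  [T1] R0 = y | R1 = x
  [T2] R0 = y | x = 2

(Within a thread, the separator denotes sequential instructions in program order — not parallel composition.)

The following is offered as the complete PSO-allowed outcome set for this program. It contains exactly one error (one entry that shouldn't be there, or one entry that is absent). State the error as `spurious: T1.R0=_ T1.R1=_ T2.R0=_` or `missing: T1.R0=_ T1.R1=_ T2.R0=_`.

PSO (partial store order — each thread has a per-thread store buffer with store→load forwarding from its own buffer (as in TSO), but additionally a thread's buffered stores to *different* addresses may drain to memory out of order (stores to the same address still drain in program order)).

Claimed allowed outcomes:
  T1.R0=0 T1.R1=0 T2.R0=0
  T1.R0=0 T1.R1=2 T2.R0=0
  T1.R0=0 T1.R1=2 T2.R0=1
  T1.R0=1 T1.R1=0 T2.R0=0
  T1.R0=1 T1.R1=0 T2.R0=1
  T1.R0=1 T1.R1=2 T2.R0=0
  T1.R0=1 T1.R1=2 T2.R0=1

outcome vector order: (T1.R0,T1.R1,T2.R0)
[PSO] allowed = {<0 0 0>; <0 0 1>; <0 2 0>; <0 2 1>; <1 0 0>; <1 0 1>; <1 2 0>; <1 2 1>}
PSO∖claimed = {<0 0 1>}

missing: T1.R0=0 T1.R1=0 T2.R0=1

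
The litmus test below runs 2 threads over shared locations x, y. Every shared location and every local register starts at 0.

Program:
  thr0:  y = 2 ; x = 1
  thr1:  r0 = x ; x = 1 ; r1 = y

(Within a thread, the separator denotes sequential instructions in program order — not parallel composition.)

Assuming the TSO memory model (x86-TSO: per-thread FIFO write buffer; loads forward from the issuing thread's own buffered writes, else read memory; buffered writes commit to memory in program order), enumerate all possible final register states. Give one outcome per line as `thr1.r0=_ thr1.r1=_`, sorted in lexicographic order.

outcome vector order: (thr1.r0,thr1.r1)
|TSO outcomes| = 3

thr1.r0=0 thr1.r1=0
thr1.r0=0 thr1.r1=2
thr1.r0=1 thr1.r1=2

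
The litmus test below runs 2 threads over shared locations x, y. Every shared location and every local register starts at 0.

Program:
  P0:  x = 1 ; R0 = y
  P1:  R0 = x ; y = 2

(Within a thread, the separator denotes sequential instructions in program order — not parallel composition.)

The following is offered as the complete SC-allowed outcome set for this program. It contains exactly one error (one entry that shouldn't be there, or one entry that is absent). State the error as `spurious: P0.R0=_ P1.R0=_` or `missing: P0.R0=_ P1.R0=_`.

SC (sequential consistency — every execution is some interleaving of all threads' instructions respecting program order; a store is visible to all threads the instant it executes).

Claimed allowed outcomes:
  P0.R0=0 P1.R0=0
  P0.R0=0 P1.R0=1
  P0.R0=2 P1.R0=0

outcome vector order: (P0.R0,P1.R0)
under SC → (0,0); (0,1); (2,0); (2,1)
SC∖claimed = {(2,1)}

missing: P0.R0=2 P1.R0=1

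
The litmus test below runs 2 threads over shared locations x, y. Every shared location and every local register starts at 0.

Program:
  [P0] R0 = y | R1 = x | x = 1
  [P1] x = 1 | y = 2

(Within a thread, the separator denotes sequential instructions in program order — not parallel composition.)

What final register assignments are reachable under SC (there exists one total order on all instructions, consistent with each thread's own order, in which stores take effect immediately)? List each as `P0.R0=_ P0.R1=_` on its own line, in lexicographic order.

P0.R0=0 P0.R1=0
P0.R0=0 P0.R1=1
P0.R0=2 P0.R1=1

outcome vector order: (P0.R0,P0.R1)
|SC outcomes| = 3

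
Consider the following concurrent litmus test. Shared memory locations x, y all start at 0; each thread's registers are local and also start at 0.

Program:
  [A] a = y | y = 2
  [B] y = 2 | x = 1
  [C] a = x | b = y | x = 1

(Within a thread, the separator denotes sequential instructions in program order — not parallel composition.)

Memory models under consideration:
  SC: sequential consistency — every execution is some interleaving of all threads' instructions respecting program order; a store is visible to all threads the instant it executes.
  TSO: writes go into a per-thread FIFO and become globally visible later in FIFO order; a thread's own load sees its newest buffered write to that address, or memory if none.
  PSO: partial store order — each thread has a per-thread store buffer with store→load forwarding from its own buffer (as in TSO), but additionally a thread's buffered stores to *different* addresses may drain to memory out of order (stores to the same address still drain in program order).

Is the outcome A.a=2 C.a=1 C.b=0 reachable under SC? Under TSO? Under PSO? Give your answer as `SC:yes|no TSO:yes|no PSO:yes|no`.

SC:no TSO:no PSO:yes

outcome vector order: (A.a,C.a,C.b)
SC: 6 outcomes — {(0,0,0), (0,0,2), (0,1,2), (2,0,0), (2,0,2), (2,1,2)}
TSO: 6 outcomes — {(0,0,0), (0,0,2), (0,1,2), (2,0,0), (2,0,2), (2,1,2)}
PSO: 8 outcomes — {(0,0,0), (0,0,2), (0,1,0), (0,1,2), (2,0,0), (2,0,2), (2,1,0), (2,1,2)}
target (2,1,0) ∈ {PSO}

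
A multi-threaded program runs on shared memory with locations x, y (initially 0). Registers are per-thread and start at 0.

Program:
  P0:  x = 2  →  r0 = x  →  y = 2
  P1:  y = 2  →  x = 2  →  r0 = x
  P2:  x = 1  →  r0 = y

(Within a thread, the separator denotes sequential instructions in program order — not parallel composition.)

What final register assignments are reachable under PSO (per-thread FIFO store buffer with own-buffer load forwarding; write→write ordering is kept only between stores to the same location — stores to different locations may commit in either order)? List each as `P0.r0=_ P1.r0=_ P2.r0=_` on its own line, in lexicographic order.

P0.r0=1 P1.r0=1 P2.r0=0
P0.r0=1 P1.r0=1 P2.r0=2
P0.r0=1 P1.r0=2 P2.r0=0
P0.r0=1 P1.r0=2 P2.r0=2
P0.r0=2 P1.r0=1 P2.r0=0
P0.r0=2 P1.r0=1 P2.r0=2
P0.r0=2 P1.r0=2 P2.r0=0
P0.r0=2 P1.r0=2 P2.r0=2

outcome vector order: (P0.r0,P1.r0,P2.r0)
|PSO outcomes| = 8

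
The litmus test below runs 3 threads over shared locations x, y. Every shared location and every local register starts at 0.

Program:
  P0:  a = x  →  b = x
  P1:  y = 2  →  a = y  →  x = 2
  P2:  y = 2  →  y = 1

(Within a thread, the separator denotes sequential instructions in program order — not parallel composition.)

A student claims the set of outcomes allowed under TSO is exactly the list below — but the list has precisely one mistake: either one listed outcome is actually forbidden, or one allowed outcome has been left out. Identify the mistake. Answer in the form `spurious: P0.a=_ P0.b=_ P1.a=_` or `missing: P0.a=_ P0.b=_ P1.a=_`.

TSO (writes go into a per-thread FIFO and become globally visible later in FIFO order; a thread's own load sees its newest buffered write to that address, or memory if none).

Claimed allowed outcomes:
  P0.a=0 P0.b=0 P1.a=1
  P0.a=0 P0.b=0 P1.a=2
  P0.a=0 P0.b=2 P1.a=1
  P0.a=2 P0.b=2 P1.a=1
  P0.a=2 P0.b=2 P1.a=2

missing: P0.a=0 P0.b=2 P1.a=2

outcome vector order: (P0.a,P0.b,P1.a)
TSO: 6 outcomes — {001; 002; 021; 022; 221; 222}
TSO∖claimed = {022}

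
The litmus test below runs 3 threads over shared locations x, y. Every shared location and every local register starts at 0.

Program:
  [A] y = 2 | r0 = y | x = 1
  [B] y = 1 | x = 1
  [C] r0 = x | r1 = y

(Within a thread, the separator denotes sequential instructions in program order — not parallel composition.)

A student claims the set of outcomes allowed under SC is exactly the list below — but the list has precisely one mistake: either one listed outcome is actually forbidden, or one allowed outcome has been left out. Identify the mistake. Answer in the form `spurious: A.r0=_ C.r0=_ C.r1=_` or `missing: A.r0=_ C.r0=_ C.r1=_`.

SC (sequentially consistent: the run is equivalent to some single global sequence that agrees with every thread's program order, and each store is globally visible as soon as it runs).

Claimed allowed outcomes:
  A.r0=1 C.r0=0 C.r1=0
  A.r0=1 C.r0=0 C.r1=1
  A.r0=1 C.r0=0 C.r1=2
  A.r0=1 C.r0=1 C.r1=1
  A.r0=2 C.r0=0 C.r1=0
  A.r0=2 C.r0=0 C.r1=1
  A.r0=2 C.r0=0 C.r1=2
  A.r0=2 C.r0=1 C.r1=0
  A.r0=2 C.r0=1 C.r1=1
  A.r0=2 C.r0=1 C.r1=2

outcome vector order: (A.r0,C.r0,C.r1)
[SC] allowed = {100, 101, 102, 111, 200, 201, 202, 211, 212}
claimed∖SC = {210}

spurious: A.r0=2 C.r0=1 C.r1=0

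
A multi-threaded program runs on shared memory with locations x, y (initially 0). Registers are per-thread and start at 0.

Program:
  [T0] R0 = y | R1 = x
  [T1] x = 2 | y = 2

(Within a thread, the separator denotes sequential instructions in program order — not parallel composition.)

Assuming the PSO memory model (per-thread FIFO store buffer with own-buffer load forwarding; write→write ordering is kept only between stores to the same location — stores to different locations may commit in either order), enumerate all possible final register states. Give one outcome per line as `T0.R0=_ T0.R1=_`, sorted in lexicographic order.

T0.R0=0 T0.R1=0
T0.R0=0 T0.R1=2
T0.R0=2 T0.R1=0
T0.R0=2 T0.R1=2

outcome vector order: (T0.R0,T0.R1)
|PSO outcomes| = 4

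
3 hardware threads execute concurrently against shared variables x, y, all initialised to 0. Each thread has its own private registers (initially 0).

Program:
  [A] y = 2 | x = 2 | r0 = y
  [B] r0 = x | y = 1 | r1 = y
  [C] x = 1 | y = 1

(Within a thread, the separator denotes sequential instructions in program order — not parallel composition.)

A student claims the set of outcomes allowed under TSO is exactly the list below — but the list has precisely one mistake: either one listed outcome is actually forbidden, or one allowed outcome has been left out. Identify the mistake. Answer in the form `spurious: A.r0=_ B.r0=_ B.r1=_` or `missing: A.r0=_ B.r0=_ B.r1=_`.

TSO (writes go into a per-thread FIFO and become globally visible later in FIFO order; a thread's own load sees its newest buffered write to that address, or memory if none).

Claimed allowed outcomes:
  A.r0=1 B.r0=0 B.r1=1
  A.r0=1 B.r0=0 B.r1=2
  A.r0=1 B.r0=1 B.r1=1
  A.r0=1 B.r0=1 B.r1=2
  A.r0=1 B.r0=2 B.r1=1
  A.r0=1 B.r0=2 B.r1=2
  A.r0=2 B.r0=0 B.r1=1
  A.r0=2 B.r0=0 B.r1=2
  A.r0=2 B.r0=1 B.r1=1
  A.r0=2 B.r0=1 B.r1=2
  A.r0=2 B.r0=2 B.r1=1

outcome vector order: (A.r0,B.r0,B.r1)
TSO (10): 1/0/1; 1/0/2; 1/1/1; 1/1/2; 1/2/1; 2/0/1; 2/0/2; 2/1/1; 2/1/2; 2/2/1
claimed∖TSO = {1/2/2}

spurious: A.r0=1 B.r0=2 B.r1=2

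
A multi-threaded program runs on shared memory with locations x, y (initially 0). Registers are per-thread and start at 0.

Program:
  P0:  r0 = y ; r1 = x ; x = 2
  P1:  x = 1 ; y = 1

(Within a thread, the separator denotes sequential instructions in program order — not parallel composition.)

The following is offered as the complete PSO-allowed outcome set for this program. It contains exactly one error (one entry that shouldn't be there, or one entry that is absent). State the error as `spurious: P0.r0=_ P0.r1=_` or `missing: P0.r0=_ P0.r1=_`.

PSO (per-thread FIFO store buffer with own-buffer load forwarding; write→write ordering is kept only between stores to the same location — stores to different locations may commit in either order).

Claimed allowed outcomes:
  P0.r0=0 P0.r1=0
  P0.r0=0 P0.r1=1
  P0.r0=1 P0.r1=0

missing: P0.r0=1 P0.r1=1

outcome vector order: (P0.r0,P0.r1)
under PSO → 0/0 0/1 1/0 1/1
PSO∖claimed = {1/1}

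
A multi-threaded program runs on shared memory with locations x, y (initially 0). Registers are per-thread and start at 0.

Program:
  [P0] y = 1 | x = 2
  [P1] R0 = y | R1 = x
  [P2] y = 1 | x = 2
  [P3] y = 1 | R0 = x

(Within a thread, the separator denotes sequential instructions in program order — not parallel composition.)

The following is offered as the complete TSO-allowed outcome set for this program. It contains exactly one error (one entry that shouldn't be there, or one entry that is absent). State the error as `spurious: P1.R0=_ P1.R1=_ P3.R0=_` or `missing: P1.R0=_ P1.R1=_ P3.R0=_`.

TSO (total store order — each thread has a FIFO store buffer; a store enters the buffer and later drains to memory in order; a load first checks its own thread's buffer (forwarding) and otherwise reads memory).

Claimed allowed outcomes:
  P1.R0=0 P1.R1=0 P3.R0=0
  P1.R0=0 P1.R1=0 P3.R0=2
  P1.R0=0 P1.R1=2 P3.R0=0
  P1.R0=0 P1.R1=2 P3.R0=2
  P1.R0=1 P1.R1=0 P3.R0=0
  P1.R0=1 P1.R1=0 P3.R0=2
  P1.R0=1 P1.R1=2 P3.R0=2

outcome vector order: (P1.R0,P1.R1,P3.R0)
[TSO] allowed = {<0 0 0> <0 0 2> <0 2 0> <0 2 2> <1 0 0> <1 0 2> <1 2 0> <1 2 2>}
TSO∖claimed = {<1 2 0>}

missing: P1.R0=1 P1.R1=2 P3.R0=0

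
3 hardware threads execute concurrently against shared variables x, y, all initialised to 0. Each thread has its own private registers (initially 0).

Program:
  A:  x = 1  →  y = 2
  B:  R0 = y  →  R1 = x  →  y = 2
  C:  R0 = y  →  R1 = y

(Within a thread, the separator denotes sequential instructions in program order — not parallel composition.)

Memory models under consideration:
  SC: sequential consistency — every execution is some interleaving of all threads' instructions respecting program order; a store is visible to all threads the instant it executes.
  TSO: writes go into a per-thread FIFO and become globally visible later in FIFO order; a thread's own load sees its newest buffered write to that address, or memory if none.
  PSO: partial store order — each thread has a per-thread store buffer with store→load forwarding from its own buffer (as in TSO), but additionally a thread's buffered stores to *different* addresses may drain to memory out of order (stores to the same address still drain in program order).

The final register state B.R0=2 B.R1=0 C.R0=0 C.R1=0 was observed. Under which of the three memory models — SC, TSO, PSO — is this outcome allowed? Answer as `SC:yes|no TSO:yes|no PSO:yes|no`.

SC:no TSO:no PSO:yes

outcome vector order: (B.R0,B.R1,C.R0,C.R1)
SC: 9 outcomes — {0/0/0/0 0/0/0/2 0/0/2/2 0/1/0/0 0/1/0/2 0/1/2/2 2/1/0/0 2/1/0/2 2/1/2/2}
TSO: 9 outcomes — {0/0/0/0 0/0/0/2 0/0/2/2 0/1/0/0 0/1/0/2 0/1/2/2 2/1/0/0 2/1/0/2 2/1/2/2}
PSO: 12 outcomes — {0/0/0/0 0/0/0/2 0/0/2/2 0/1/0/0 0/1/0/2 0/1/2/2 2/0/0/0 2/0/0/2 2/0/2/2 2/1/0/0 2/1/0/2 2/1/2/2}
target 2/0/0/0 ∈ {PSO}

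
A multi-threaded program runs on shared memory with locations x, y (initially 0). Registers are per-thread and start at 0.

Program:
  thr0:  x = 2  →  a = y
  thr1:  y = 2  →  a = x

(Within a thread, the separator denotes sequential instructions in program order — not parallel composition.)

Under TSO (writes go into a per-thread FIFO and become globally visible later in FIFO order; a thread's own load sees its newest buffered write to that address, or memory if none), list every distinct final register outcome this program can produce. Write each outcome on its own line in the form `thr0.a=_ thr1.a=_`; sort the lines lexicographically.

thr0.a=0 thr1.a=0
thr0.a=0 thr1.a=2
thr0.a=2 thr1.a=0
thr0.a=2 thr1.a=2

outcome vector order: (thr0.a,thr1.a)
|TSO outcomes| = 4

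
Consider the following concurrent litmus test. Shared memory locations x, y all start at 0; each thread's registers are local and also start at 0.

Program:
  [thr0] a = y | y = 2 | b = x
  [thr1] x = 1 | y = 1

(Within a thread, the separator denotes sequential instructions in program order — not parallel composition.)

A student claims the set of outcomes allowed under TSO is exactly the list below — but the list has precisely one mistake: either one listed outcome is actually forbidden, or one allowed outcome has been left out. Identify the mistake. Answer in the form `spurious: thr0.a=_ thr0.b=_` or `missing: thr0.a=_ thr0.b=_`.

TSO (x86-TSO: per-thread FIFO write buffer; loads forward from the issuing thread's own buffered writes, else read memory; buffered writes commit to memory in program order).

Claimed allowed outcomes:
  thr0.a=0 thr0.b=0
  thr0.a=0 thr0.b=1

missing: thr0.a=1 thr0.b=1

outcome vector order: (thr0.a,thr0.b)
under TSO → 0/0; 0/1; 1/1
TSO∖claimed = {1/1}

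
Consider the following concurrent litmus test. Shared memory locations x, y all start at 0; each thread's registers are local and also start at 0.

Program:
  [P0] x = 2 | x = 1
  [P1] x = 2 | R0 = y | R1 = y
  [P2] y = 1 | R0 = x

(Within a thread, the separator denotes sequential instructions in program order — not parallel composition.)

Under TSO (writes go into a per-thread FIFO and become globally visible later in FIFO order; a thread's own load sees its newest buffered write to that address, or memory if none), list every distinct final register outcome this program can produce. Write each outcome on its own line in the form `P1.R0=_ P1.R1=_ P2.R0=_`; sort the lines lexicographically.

P1.R0=0 P1.R1=0 P2.R0=0
P1.R0=0 P1.R1=0 P2.R0=1
P1.R0=0 P1.R1=0 P2.R0=2
P1.R0=0 P1.R1=1 P2.R0=0
P1.R0=0 P1.R1=1 P2.R0=1
P1.R0=0 P1.R1=1 P2.R0=2
P1.R0=1 P1.R1=1 P2.R0=0
P1.R0=1 P1.R1=1 P2.R0=1
P1.R0=1 P1.R1=1 P2.R0=2

outcome vector order: (P1.R0,P1.R1,P2.R0)
|TSO outcomes| = 9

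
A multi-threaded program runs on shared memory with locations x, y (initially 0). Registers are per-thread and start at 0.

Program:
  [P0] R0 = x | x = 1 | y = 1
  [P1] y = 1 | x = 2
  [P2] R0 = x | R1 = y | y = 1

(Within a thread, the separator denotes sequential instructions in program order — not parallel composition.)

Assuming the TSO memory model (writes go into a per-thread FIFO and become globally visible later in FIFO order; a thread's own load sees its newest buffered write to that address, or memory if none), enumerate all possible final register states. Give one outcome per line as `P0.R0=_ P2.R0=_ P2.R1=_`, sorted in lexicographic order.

P0.R0=0 P2.R0=0 P2.R1=0
P0.R0=0 P2.R0=0 P2.R1=1
P0.R0=0 P2.R0=1 P2.R1=0
P0.R0=0 P2.R0=1 P2.R1=1
P0.R0=0 P2.R0=2 P2.R1=1
P0.R0=2 P2.R0=0 P2.R1=0
P0.R0=2 P2.R0=0 P2.R1=1
P0.R0=2 P2.R0=1 P2.R1=1
P0.R0=2 P2.R0=2 P2.R1=1

outcome vector order: (P0.R0,P2.R0,P2.R1)
|TSO outcomes| = 9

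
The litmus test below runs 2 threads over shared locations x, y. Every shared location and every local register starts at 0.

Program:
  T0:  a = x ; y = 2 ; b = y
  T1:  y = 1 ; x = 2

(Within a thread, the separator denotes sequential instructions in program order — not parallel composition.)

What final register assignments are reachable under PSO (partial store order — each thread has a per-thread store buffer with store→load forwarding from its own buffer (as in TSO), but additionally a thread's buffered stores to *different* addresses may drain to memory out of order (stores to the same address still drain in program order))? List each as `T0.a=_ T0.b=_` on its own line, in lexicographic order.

T0.a=0 T0.b=1
T0.a=0 T0.b=2
T0.a=2 T0.b=1
T0.a=2 T0.b=2

outcome vector order: (T0.a,T0.b)
|PSO outcomes| = 4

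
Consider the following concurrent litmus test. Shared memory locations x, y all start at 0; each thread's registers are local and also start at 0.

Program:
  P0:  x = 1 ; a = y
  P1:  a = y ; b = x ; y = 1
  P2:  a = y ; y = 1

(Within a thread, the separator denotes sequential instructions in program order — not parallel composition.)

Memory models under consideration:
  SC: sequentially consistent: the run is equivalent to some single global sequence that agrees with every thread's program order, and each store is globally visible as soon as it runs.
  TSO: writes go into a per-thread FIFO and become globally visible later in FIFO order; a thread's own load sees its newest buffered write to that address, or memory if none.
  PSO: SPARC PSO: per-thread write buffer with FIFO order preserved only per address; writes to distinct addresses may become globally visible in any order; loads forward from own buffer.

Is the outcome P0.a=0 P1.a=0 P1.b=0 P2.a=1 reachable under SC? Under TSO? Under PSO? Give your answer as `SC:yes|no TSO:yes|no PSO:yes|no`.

outcome vector order: (P0.a,P1.a,P1.b,P2.a)
[SC] allowed = {0000 0001 0010 0011 0110 1000 1001 1010 1011 1100 1110}
[TSO] allowed = {0000 0001 0010 0011 0100 0110 1000 1001 1010 1011 1100 1110}
[PSO] allowed = {0000 0001 0010 0011 0100 0110 1000 1001 1010 1011 1100 1110}
target 0001 ∈ {SC,TSO,PSO}

SC:yes TSO:yes PSO:yes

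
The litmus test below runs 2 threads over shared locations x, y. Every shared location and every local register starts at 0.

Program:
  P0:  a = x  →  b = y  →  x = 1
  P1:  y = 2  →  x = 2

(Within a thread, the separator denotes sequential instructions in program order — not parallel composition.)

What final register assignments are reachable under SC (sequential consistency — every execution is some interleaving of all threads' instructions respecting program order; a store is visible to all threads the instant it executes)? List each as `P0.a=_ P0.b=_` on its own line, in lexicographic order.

outcome vector order: (P0.a,P0.b)
|SC outcomes| = 3

P0.a=0 P0.b=0
P0.a=0 P0.b=2
P0.a=2 P0.b=2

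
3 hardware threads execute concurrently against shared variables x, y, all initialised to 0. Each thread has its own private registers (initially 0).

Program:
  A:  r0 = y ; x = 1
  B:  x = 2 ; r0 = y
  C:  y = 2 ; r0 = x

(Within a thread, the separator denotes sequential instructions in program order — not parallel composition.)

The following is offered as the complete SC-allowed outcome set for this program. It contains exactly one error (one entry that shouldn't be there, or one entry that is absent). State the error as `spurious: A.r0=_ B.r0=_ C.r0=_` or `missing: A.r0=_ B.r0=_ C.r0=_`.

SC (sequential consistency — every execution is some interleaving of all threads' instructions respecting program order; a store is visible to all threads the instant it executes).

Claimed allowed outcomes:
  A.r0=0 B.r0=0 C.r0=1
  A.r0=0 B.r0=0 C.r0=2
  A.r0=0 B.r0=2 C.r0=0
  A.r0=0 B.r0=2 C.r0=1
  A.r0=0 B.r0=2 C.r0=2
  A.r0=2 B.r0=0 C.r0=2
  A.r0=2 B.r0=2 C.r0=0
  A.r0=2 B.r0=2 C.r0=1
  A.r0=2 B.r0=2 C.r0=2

outcome vector order: (A.r0,B.r0,C.r0)
[SC] allowed = {0/0/1, 0/0/2, 0/2/0, 0/2/1, 0/2/2, 2/0/1, 2/0/2, 2/2/0, 2/2/1, 2/2/2}
SC∖claimed = {2/0/1}

missing: A.r0=2 B.r0=0 C.r0=1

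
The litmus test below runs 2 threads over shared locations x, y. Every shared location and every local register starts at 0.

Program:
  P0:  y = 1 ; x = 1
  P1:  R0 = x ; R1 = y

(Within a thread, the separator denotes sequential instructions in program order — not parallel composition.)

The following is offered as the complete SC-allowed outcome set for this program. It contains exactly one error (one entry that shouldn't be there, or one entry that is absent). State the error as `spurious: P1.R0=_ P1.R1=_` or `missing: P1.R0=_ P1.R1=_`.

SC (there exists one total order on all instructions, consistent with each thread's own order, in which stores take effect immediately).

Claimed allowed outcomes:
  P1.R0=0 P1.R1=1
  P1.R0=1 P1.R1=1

outcome vector order: (P1.R0,P1.R1)
SC (3): 0/0; 0/1; 1/1
SC∖claimed = {0/0}

missing: P1.R0=0 P1.R1=0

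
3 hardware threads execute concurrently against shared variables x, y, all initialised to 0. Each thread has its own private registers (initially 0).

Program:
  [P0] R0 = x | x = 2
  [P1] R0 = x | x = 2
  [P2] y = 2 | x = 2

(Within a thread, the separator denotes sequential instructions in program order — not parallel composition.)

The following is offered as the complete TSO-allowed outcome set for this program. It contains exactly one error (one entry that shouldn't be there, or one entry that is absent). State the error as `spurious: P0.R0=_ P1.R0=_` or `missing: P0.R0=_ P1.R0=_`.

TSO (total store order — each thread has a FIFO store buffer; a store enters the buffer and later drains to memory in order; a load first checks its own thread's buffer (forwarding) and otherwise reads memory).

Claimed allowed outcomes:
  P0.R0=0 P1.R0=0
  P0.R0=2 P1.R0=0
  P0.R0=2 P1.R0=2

missing: P0.R0=0 P1.R0=2

outcome vector order: (P0.R0,P1.R0)
under TSO → <0 0> <0 2> <2 0> <2 2>
TSO∖claimed = {<0 2>}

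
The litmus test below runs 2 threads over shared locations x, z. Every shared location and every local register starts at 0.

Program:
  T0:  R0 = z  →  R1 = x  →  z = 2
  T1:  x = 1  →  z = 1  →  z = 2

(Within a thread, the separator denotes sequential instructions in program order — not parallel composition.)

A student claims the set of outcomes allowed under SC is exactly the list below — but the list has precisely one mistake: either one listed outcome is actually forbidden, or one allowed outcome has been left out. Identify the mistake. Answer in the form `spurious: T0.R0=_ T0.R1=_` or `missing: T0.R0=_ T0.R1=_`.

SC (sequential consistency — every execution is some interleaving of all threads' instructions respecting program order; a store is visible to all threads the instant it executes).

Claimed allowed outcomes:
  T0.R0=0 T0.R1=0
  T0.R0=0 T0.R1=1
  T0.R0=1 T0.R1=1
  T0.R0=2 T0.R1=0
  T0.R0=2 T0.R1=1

outcome vector order: (T0.R0,T0.R1)
SC: 4 outcomes — {00 01 11 21}
claimed∖SC = {20}

spurious: T0.R0=2 T0.R1=0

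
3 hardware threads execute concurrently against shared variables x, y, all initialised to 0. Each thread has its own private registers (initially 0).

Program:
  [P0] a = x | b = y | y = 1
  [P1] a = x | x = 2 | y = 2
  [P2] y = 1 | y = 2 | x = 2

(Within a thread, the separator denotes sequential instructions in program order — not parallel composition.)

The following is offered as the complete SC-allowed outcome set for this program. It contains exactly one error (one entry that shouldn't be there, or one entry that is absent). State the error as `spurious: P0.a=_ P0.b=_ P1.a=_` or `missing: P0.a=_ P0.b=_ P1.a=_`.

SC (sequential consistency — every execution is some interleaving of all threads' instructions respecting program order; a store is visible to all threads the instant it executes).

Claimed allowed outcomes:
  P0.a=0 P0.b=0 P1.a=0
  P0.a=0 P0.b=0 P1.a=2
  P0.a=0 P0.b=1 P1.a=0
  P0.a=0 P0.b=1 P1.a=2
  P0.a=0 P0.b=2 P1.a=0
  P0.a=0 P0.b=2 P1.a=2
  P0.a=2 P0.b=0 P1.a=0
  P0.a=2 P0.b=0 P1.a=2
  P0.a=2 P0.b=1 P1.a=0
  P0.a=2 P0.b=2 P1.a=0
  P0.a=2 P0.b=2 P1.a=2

spurious: P0.a=2 P0.b=0 P1.a=2

outcome vector order: (P0.a,P0.b,P1.a)
[SC] allowed = {(0,0,0); (0,0,2); (0,1,0); (0,1,2); (0,2,0); (0,2,2); (2,0,0); (2,1,0); (2,2,0); (2,2,2)}
claimed∖SC = {(2,0,2)}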